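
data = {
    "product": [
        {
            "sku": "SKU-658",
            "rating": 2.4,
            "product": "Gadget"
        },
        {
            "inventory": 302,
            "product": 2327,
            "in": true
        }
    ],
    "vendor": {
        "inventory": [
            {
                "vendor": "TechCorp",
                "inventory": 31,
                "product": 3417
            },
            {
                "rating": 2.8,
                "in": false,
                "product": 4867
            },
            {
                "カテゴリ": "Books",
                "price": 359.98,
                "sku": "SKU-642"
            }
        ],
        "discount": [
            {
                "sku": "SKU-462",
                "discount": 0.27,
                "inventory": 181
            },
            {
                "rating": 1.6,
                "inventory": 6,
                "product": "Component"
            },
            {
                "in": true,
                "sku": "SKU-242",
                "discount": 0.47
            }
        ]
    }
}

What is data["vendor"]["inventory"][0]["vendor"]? "TechCorp"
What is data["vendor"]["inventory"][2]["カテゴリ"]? "Books"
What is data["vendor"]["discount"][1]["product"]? "Component"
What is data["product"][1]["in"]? True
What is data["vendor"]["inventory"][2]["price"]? 359.98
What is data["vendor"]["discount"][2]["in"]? True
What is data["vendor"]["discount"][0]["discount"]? 0.27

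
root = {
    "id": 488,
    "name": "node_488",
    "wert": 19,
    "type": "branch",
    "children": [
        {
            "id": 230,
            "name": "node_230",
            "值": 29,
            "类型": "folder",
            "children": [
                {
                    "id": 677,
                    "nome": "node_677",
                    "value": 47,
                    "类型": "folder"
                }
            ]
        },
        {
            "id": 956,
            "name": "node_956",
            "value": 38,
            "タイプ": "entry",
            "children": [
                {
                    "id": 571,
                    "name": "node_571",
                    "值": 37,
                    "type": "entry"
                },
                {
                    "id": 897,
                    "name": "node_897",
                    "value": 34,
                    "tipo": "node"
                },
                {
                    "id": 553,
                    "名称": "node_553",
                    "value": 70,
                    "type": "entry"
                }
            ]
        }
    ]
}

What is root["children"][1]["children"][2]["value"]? 70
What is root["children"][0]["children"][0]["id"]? 677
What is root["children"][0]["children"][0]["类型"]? "folder"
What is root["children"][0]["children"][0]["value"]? 47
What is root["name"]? "node_488"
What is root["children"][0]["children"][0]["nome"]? "node_677"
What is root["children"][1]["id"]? 956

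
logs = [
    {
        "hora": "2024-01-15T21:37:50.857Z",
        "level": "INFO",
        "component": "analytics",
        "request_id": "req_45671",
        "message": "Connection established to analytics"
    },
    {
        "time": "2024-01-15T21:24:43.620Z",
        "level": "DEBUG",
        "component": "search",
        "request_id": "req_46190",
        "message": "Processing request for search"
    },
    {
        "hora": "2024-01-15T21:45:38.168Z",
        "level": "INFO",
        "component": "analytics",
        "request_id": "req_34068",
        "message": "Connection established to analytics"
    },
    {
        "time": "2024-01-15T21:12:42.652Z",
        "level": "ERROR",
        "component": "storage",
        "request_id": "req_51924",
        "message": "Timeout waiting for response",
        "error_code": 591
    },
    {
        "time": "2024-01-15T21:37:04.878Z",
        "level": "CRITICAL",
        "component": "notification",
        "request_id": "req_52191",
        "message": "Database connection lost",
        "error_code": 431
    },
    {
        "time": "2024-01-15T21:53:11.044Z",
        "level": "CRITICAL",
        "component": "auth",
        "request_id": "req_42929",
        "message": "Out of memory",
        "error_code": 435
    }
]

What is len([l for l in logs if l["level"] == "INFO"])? 2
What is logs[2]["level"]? "INFO"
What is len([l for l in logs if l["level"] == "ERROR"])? 1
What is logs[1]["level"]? "DEBUG"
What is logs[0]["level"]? "INFO"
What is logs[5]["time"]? "2024-01-15T21:53:11.044Z"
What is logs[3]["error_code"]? 591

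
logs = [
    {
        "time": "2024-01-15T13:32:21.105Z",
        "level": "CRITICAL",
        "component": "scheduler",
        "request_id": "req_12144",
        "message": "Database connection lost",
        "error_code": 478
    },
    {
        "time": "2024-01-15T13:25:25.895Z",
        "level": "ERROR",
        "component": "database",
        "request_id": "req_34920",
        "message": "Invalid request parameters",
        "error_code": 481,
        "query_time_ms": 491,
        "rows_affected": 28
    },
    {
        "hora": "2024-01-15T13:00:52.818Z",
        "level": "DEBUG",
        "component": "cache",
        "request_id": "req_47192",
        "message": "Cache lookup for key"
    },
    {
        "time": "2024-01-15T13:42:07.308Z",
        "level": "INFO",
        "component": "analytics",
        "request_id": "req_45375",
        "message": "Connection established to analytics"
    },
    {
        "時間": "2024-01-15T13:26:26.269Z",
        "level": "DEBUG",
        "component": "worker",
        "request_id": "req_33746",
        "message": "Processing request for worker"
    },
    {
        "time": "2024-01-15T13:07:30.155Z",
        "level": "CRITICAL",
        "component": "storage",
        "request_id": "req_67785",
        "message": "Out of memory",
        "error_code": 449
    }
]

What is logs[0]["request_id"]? "req_12144"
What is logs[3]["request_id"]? "req_45375"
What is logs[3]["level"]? "INFO"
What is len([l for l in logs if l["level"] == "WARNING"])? 0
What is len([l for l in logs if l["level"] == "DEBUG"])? 2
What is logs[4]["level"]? "DEBUG"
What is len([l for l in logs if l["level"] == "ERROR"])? 1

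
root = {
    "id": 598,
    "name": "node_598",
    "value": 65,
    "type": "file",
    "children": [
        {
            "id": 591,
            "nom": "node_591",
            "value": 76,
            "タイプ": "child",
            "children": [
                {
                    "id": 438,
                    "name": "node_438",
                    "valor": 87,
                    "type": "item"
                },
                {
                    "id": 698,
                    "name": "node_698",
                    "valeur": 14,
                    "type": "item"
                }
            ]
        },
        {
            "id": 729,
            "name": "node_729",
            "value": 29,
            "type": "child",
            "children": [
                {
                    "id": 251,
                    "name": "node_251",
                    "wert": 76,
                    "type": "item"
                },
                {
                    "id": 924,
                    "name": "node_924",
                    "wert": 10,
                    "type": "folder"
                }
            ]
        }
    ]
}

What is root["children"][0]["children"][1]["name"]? "node_698"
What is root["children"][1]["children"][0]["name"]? "node_251"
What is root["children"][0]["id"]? 591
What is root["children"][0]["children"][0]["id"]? 438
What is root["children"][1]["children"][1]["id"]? 924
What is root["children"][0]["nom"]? "node_591"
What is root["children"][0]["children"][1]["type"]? "item"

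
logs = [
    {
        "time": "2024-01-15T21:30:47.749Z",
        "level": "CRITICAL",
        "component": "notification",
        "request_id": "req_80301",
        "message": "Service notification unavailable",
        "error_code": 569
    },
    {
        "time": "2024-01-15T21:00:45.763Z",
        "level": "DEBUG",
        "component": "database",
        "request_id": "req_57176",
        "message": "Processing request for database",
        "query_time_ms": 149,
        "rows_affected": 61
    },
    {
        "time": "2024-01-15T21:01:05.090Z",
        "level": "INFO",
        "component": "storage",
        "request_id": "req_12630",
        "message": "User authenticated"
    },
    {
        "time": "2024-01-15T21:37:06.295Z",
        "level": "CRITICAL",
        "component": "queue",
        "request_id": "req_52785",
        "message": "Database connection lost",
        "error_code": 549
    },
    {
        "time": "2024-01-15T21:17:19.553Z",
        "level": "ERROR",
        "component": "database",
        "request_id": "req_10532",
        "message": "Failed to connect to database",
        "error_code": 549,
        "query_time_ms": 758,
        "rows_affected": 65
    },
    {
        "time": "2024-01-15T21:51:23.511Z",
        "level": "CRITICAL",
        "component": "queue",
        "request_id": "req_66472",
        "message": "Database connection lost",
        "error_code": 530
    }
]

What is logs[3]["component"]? "queue"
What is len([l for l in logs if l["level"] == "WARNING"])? 0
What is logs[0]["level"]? "CRITICAL"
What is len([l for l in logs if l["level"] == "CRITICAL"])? 3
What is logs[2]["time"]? "2024-01-15T21:01:05.090Z"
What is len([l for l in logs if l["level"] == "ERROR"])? 1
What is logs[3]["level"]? "CRITICAL"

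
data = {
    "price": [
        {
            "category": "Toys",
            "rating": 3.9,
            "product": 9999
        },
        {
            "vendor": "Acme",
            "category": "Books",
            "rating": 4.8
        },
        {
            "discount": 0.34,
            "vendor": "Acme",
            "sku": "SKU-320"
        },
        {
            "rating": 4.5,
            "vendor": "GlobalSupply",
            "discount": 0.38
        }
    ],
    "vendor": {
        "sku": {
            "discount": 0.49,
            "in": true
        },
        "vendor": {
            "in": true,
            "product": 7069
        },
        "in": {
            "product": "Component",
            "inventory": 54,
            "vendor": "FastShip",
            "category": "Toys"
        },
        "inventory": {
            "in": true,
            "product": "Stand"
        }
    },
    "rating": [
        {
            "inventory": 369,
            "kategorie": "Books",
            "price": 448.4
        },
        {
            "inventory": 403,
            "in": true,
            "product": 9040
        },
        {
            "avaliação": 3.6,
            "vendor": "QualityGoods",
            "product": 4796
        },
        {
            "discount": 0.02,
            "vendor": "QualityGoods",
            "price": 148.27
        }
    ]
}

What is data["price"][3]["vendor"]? "GlobalSupply"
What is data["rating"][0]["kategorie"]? "Books"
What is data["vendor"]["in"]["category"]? "Toys"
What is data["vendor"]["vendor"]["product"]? 7069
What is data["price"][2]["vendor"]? "Acme"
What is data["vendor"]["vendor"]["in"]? True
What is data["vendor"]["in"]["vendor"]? "FastShip"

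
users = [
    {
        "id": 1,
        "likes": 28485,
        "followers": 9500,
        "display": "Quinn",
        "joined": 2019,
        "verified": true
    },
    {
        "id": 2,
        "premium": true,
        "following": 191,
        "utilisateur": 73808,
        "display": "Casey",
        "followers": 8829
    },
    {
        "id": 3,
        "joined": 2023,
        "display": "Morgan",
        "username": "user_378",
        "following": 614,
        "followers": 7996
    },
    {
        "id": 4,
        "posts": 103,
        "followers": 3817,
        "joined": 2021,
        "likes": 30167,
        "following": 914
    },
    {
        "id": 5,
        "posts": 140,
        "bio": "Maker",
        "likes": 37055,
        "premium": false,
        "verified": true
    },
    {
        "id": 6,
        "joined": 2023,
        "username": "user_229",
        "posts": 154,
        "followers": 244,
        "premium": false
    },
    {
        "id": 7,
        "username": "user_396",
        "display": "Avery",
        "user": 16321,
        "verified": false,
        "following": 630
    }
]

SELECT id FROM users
[1, 2, 3, 4, 5, 6, 7]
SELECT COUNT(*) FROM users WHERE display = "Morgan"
1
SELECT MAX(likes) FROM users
37055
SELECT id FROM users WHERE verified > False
[1, 5]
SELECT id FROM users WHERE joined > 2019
[3, 4, 6]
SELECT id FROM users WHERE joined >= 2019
[1, 3, 4, 6]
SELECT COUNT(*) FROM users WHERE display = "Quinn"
1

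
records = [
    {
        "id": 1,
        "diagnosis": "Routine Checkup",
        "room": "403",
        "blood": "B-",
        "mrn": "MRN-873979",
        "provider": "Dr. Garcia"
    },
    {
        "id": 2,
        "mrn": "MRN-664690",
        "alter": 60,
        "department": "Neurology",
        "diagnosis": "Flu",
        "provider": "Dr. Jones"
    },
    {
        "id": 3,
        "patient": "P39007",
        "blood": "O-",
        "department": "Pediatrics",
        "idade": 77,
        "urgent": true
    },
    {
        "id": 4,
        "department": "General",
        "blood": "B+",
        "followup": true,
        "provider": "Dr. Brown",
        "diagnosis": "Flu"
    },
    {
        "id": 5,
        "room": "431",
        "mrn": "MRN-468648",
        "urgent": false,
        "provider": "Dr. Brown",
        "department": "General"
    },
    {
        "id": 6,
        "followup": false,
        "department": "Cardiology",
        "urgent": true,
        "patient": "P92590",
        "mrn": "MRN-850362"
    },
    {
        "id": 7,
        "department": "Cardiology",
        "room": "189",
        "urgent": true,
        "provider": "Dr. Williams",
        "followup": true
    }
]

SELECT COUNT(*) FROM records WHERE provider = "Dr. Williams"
1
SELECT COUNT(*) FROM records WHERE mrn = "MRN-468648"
1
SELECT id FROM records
[1, 2, 3, 4, 5, 6, 7]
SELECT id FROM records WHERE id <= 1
[1]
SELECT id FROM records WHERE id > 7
[]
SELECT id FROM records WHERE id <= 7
[1, 2, 3, 4, 5, 6, 7]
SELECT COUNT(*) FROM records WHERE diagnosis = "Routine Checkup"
1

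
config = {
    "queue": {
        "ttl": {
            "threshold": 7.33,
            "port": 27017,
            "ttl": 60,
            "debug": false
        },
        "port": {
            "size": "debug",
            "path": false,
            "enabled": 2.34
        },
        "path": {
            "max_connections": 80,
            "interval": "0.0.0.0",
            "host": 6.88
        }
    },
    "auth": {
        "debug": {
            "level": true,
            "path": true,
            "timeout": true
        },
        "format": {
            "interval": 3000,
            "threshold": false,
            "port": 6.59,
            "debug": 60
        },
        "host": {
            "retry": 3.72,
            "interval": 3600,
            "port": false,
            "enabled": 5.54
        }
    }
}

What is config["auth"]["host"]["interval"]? 3600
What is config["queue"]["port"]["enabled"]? 2.34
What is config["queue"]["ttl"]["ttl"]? 60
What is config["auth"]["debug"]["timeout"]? True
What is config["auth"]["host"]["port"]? False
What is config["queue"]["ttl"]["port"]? 27017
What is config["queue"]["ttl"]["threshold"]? 7.33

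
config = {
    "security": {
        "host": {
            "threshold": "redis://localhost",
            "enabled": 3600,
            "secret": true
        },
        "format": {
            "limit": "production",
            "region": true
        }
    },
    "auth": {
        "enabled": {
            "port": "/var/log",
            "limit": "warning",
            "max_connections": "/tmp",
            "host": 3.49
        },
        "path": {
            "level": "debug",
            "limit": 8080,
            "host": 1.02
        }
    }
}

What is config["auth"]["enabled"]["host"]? 3.49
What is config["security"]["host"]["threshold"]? "redis://localhost"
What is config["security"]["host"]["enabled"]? 3600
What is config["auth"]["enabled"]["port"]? "/var/log"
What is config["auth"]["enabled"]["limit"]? "warning"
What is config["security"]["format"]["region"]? True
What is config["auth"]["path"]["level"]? "debug"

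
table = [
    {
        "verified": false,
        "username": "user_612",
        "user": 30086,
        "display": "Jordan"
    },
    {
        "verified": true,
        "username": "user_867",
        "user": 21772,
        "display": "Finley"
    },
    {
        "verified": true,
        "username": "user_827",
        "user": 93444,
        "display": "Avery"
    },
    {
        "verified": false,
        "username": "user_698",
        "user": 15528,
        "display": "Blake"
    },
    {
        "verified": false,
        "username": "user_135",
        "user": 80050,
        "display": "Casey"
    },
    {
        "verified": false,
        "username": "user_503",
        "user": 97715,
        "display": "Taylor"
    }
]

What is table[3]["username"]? "user_698"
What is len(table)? 6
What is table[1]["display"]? "Finley"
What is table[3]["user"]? 15528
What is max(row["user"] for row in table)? 97715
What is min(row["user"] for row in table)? 15528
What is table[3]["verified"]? False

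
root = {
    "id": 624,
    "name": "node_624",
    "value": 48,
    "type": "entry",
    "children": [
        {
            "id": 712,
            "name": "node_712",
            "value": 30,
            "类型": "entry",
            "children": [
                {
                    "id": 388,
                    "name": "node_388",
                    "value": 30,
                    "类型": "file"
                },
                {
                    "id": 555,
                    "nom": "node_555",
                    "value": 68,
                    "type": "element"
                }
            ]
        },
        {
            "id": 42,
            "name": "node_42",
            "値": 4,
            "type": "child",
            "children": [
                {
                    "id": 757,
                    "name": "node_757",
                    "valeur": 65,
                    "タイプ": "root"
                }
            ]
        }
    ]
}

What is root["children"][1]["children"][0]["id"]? 757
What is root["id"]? 624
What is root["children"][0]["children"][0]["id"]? 388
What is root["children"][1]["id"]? 42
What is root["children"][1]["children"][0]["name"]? "node_757"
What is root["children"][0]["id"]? 712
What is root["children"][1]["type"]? "child"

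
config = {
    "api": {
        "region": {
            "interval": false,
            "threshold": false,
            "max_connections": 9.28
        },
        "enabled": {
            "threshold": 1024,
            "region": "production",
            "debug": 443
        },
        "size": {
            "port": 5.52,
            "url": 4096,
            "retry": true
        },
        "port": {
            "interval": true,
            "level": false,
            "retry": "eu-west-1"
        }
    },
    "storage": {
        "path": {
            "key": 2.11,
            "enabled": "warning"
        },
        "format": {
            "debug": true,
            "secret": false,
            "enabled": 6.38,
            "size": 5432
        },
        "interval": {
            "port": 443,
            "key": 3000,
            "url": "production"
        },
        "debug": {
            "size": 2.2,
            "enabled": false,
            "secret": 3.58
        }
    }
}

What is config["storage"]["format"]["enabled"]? 6.38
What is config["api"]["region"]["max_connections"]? 9.28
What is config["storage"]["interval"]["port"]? 443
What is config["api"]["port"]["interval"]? True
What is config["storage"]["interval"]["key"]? 3000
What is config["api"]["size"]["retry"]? True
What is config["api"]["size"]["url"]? 4096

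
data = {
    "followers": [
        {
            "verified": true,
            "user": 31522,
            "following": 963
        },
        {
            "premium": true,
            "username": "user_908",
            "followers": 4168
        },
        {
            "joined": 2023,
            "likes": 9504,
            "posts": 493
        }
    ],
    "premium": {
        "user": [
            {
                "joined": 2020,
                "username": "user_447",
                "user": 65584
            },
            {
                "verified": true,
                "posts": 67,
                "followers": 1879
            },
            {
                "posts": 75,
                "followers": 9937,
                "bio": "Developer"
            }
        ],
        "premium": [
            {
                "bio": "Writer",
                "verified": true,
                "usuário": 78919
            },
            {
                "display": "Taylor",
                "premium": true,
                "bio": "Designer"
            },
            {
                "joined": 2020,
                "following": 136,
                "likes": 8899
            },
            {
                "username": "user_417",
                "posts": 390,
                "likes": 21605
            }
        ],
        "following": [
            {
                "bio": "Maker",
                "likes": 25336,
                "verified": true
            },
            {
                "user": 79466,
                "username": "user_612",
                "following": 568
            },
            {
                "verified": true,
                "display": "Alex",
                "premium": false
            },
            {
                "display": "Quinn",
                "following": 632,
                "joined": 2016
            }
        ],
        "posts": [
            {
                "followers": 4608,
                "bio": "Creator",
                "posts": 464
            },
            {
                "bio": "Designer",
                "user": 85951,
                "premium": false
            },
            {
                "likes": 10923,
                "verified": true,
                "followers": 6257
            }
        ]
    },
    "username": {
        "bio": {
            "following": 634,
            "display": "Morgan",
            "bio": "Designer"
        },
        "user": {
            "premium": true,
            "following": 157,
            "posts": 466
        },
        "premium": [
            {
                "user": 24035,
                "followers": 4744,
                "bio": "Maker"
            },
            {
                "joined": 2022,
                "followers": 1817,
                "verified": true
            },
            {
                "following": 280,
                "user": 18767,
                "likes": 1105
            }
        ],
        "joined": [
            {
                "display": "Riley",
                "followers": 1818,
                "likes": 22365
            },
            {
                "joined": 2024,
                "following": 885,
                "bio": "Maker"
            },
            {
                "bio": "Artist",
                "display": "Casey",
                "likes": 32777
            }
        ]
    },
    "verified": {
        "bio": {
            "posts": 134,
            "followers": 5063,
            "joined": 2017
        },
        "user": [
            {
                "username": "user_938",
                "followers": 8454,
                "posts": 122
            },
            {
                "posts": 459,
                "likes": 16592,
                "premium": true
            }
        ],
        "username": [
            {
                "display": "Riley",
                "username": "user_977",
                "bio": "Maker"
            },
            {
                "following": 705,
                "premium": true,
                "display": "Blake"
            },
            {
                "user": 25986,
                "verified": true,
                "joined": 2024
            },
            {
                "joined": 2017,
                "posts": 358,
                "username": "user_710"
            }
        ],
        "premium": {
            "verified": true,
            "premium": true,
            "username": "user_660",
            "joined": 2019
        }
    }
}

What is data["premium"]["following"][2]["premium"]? False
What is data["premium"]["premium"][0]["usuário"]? 78919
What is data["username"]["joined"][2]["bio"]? "Artist"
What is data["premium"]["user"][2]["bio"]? "Developer"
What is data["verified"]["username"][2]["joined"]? 2024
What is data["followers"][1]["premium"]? True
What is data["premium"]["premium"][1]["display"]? "Taylor"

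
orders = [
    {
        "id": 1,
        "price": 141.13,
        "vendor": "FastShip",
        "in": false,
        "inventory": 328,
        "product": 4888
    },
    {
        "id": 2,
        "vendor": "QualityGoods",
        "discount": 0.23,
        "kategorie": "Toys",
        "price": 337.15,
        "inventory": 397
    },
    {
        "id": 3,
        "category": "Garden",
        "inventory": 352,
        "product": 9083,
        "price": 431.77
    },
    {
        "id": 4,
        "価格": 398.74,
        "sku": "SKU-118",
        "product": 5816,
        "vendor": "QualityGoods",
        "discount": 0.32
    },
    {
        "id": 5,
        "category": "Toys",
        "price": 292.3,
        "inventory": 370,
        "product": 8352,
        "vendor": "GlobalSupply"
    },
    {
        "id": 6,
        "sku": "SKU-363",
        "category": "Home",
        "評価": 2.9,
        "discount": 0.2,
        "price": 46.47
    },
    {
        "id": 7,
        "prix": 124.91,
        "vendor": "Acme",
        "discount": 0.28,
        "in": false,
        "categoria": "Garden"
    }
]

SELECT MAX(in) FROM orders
False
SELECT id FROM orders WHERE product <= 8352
[1, 4, 5]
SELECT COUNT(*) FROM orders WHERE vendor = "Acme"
1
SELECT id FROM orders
[1, 2, 3, 4, 5, 6, 7]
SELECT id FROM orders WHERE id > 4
[5, 6, 7]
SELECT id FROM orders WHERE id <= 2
[1, 2]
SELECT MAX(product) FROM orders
9083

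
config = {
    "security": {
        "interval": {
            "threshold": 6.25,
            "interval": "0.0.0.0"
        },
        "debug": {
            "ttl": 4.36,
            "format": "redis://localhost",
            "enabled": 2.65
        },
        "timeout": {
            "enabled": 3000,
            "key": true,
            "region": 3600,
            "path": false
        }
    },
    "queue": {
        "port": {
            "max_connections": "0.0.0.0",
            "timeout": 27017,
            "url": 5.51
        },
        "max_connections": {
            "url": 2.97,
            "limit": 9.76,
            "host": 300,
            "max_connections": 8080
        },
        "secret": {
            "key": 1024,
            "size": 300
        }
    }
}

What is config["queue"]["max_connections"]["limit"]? 9.76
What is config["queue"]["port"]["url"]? 5.51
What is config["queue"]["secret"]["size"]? 300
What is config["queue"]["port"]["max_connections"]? "0.0.0.0"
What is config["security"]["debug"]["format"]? "redis://localhost"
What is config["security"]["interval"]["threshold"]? 6.25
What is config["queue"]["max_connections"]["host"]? 300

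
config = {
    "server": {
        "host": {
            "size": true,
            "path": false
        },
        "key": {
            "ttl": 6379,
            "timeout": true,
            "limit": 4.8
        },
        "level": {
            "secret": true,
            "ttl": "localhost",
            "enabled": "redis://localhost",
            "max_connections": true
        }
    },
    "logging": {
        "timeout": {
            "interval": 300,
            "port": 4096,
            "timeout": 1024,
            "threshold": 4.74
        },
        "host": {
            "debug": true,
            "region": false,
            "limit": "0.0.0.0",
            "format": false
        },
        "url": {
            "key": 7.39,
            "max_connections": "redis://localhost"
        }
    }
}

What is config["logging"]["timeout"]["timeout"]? 1024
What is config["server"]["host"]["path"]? False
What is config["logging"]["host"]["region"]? False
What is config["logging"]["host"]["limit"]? "0.0.0.0"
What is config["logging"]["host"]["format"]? False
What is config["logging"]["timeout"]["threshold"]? 4.74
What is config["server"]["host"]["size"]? True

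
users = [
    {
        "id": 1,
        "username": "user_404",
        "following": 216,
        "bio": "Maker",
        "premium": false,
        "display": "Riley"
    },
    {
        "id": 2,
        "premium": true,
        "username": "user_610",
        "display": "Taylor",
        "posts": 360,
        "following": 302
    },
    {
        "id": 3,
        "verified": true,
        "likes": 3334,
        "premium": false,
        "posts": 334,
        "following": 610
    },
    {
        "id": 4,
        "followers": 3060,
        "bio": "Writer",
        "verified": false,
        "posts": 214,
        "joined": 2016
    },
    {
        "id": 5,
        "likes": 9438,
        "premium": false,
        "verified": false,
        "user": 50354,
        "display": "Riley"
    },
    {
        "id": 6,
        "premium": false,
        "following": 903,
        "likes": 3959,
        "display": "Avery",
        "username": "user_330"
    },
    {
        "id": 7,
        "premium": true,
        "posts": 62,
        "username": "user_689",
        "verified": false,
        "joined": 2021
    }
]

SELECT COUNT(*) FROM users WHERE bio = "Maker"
1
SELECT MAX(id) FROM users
7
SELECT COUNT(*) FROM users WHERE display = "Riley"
2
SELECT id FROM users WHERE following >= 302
[2, 3, 6]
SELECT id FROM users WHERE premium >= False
[1, 2, 3, 5, 6, 7]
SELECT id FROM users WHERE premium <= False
[1, 3, 5, 6]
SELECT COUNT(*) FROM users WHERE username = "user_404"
1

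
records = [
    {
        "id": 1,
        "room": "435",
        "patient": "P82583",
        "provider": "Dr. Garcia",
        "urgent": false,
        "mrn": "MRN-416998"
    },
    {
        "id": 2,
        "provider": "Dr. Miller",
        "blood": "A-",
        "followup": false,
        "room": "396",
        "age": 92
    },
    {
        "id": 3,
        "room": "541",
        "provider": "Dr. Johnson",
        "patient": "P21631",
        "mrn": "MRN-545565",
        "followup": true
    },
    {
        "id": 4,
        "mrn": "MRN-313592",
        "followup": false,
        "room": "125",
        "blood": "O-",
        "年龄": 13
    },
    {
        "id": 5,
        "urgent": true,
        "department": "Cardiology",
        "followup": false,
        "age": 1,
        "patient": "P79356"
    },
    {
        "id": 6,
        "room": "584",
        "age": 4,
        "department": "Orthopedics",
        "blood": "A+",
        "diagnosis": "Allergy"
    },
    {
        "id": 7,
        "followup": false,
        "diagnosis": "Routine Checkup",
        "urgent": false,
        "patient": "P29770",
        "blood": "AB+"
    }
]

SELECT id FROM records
[1, 2, 3, 4, 5, 6, 7]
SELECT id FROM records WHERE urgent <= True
[1, 5, 7]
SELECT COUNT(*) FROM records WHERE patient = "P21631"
1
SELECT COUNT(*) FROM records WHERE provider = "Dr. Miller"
1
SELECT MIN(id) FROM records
1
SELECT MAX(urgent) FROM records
True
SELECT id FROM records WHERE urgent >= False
[1, 5, 7]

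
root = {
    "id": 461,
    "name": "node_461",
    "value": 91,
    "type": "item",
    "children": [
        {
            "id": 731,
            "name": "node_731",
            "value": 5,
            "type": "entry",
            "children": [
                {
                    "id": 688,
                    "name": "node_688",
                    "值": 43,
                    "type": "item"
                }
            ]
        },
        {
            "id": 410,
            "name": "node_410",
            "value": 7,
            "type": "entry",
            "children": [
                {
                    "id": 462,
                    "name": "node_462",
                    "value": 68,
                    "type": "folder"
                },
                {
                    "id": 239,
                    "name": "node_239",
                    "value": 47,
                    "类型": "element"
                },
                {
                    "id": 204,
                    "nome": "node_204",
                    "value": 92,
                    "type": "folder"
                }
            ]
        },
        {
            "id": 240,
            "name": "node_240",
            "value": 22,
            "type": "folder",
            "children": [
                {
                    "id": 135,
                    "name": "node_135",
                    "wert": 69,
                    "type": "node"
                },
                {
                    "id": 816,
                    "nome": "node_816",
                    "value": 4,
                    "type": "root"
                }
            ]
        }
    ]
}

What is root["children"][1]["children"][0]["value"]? 68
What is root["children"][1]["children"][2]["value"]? 92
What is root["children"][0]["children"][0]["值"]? 43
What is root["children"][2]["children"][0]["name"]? "node_135"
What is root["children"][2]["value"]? 22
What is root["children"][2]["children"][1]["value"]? 4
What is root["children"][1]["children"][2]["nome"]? "node_204"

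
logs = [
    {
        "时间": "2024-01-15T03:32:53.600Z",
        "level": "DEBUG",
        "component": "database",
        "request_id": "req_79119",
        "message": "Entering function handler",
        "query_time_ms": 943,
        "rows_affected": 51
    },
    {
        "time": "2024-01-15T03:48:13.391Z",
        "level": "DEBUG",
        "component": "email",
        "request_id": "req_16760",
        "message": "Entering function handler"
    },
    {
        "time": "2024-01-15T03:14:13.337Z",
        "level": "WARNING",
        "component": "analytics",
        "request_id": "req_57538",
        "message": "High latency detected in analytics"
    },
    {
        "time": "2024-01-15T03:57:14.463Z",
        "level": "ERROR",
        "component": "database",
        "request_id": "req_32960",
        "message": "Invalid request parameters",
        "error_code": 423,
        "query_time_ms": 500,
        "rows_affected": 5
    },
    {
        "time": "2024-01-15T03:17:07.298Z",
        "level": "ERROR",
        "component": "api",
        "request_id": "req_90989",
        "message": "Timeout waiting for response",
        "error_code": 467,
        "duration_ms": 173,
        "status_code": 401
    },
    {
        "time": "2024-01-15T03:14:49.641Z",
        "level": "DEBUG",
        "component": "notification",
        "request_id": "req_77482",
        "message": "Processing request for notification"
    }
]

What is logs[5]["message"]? "Processing request for notification"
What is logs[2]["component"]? "analytics"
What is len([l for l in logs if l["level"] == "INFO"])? 0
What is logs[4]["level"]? "ERROR"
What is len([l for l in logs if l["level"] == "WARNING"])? 1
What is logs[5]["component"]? "notification"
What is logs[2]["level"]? "WARNING"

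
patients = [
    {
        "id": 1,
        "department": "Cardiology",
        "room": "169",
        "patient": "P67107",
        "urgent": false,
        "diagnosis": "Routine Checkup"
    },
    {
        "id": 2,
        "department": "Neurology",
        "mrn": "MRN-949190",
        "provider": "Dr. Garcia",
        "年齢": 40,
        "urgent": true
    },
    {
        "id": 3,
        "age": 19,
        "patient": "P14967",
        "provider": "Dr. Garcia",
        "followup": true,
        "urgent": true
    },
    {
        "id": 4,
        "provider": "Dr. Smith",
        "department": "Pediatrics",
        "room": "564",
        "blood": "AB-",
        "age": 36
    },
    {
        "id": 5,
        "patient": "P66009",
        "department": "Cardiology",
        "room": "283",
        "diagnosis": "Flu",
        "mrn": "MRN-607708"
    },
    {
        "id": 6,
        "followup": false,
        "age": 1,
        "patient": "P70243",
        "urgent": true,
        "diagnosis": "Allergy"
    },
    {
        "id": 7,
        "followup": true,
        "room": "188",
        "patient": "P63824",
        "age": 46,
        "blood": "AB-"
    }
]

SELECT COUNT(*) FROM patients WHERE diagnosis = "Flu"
1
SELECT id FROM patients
[1, 2, 3, 4, 5, 6, 7]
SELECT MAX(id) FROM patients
7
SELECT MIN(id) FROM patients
1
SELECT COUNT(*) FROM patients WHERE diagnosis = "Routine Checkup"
1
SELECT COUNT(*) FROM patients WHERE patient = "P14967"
1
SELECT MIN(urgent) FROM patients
False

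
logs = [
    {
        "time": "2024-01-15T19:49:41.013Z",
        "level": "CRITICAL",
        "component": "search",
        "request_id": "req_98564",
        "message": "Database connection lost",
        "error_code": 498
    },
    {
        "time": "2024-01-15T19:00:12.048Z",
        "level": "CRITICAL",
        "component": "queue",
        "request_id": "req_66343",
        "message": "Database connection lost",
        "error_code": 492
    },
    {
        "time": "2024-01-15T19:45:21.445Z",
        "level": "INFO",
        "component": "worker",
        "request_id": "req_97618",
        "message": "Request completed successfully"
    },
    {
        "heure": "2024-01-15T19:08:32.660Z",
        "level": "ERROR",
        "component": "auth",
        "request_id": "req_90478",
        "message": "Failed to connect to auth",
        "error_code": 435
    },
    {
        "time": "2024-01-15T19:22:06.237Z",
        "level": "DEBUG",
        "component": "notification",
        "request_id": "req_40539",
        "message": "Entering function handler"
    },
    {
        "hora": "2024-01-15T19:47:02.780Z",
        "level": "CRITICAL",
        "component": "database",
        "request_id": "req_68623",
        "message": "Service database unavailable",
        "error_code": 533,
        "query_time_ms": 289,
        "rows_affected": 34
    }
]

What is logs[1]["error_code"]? 492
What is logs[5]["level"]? "CRITICAL"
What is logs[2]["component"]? "worker"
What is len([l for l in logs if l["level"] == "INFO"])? 1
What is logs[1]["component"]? "queue"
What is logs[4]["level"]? "DEBUG"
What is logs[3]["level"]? "ERROR"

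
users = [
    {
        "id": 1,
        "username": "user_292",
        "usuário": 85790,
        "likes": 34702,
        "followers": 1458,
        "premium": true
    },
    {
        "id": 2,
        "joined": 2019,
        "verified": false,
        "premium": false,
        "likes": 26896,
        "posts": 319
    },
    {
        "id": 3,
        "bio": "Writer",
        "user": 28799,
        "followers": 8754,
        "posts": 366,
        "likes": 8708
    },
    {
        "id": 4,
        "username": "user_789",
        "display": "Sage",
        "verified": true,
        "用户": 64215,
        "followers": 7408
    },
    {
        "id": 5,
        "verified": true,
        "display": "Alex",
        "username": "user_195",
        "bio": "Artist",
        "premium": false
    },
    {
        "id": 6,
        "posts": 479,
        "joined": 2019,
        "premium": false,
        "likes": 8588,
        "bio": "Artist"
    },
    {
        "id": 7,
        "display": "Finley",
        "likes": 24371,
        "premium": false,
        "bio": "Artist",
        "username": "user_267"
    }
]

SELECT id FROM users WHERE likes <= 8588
[6]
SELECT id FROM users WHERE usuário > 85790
[]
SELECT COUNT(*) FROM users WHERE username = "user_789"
1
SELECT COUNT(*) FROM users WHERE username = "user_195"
1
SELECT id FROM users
[1, 2, 3, 4, 5, 6, 7]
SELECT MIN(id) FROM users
1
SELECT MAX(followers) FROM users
8754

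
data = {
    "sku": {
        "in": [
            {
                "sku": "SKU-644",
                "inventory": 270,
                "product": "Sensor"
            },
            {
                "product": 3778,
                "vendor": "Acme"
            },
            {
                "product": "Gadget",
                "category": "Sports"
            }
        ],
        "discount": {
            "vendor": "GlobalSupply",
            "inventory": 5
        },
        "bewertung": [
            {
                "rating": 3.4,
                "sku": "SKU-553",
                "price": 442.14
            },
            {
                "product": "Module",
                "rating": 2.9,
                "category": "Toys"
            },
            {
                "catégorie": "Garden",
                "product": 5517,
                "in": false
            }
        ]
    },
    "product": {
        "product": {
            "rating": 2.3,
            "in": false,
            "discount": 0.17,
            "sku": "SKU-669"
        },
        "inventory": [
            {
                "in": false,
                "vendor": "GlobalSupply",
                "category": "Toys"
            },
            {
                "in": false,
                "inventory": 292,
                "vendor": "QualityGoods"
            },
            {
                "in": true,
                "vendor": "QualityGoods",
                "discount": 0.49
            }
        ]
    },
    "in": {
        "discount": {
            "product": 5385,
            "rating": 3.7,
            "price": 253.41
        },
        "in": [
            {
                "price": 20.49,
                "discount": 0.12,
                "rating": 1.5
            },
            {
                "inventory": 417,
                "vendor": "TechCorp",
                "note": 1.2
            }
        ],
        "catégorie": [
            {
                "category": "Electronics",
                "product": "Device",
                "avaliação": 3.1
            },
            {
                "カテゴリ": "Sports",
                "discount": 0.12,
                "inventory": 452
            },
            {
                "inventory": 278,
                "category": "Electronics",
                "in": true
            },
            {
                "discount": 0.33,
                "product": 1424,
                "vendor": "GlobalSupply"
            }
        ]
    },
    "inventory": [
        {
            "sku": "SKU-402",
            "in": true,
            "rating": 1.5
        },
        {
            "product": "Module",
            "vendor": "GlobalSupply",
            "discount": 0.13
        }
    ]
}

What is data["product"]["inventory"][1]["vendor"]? "QualityGoods"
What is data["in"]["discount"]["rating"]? 3.7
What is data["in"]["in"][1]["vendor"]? "TechCorp"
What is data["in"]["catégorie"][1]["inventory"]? 452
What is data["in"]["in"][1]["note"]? 1.2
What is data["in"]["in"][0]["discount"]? 0.12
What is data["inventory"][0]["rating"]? 1.5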